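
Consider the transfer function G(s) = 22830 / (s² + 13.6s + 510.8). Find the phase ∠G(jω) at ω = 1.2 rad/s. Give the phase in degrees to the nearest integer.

-2°

∠[(j1.2)² + 13.6(j1.2) + 510.8] = ∠[509.36 + j16.32] = 1.84°
∠G(j1.2) = −1.84° = -1.84°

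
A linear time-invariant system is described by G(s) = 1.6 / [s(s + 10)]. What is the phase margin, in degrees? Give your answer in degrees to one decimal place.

89.1°

Gain crossover: |G(jω)| = 1 at ω ≈ 0.16 rad/sec.
∠G(j0.16) = −90° − arctan(0.16/10) ≈ -90.92°
PM = 180° + (-90.92°) = 89.08°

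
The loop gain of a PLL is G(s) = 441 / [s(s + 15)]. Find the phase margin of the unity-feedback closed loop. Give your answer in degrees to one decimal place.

39.0°

Gain crossover: |G(jω)| = 1 at ω ≈ 18.5 rad/s.
∠G(j18.5) = −90° − arctan(18.5/15) ≈ -140.98°
PM = 180° + (-140.98°) = 39.02°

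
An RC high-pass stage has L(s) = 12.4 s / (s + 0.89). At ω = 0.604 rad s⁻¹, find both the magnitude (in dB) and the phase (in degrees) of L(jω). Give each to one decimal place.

|L| = 16.9 dB, ∠L = 55.8°

|j0.604| = 0.604
|j0.604 + 0.89| = √(0.604² + 0.89²) = 1.076
|L(j0.604)| = 12.4 × 0.604 / 1.076 = 6.9632
20 log₁₀(6.9632) = 16.86 dB
∠(j0.604) = 90.00°
∠(j0.604 + 0.89) = arctan(0.604/0.89) = 34.16°
∠L(j0.604) = 90.00° − 34.16° = 55.84°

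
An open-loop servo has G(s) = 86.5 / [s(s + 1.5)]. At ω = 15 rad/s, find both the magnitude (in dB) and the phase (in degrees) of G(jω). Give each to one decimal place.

|j15 + 1.5| = √(15² + 1.5²) = 15.07
|j15| = 15
|G(j15)| = 86.5 / (15.07 × 15) = 0.38254
20 log₁₀(0.38254) = -8.35 dB
∠(j15 + 1.5) = arctan(15/1.5) = 84.29°
∠(j15) = 90.00°
∠G(j15) = − (84.29° + 90.00°) = -174.29°

|G| = -8.3 dB, ∠G = -174.3 deg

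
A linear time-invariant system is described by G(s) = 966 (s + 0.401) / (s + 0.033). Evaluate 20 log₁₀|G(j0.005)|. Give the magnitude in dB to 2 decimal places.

|j0.005 + 0.401| = √(0.005² + 0.401²) = 0.401
|j0.005 + 0.033| = √(0.005² + 0.033²) = 0.03338
|G(j0.005)| = 966 × 0.401 / 0.03338 = 11607
20 log₁₀(11607) = 81.294 dB

81.29 dB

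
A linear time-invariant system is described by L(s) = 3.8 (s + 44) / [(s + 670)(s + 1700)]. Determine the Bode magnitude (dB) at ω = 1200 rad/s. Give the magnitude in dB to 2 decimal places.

|j1200 + 44| = √(1200² + 44²) = 1201
|j1200 + 670| = √(1200² + 670²) = 1374
|j1200 + 1700| = √(1200² + 1700²) = 2081
|L(j1200)| = 3.8 × 1201 / (1374 × 2081) = 0.0015955
20 log₁₀(0.0015955) = -55.942 dB

-55.94 dB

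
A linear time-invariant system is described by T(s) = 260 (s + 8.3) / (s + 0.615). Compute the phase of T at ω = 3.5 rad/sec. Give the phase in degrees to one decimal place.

-57.2°

∠(j3.5 + 8.3) = arctan(3.5/8.3) = 22.86°
∠(j3.5 + 0.615) = arctan(3.5/0.615) = 80.03°
∠T(j3.5) = 22.86° − 80.03° = -57.17°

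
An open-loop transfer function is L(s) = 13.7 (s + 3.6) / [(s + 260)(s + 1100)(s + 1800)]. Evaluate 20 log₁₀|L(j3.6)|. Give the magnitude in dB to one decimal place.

|j3.6 + 3.6| = √(3.6² + 3.6²) = 5.091
|j3.6 + 260| = √(3.6² + 260²) = 260
|j3.6 + 1100| = √(3.6² + 1100²) = 1100
|j3.6 + 1800| = √(3.6² + 1800²) = 1800
|L(j3.6)| = 13.7 × 5.091 / (260 × 1100 × 1800) = 1.3547e-07
20 log₁₀(1.3547e-07) = -137.36 dB

-137.4 dB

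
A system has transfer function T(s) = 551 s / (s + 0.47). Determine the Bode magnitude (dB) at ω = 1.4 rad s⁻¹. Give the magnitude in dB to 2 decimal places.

54.36 dB

|j1.4| = 1.4
|j1.4 + 0.47| = √(1.4² + 0.47²) = 1.477
|T(j1.4)| = 551 × 1.4 / 1.477 = 522.35
20 log₁₀(522.35) = 54.359 dB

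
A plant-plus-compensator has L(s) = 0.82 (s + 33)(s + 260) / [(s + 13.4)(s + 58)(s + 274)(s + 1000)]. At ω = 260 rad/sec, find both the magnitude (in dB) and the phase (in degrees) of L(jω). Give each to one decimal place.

|j260 + 33| = √(260² + 33²) = 262.1
|j260 + 260| = √(260² + 260²) = 367.7
|j260 + 13.4| = √(260² + 13.4²) = 260.3
|j260 + 58| = √(260² + 58²) = 266.4
|j260 + 274| = √(260² + 274²) = 377.7
|j260 + 1000| = √(260² + 1000²) = 1033
|L(j260)| = 0.82 × 262.1 × 367.7 / (260.3 × 266.4 × 377.7 × 1033) = 2.9194e-06
20 log₁₀(2.9194e-06) = -110.69 dB
∠(j260 + 33) = arctan(260/33) = 82.77°
∠(j260 + 260) = arctan(260/260) = 45.00°
∠(j260 + 13.4) = arctan(260/13.4) = 87.05°
∠(j260 + 58) = arctan(260/58) = 77.42°
∠(j260 + 274) = arctan(260/274) = 43.50°
∠(j260 + 1000) = arctan(260/1000) = 14.57°
∠L(j260) = 82.77° + 45.00° − (87.05° + 77.42° + 43.50° + 14.57°) = -94.78°

|L| = -110.7 dB, ∠L = -94.8°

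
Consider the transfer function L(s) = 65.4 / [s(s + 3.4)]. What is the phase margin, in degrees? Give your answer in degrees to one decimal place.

Gain crossover: |L(jω)| = 1 at ω ≈ 7.74 rad/s.
∠L(j7.74) = −90° − arctan(7.74/3.4) ≈ -156.28°
PM = 180° + (-156.28°) = 23.72°

23.7 deg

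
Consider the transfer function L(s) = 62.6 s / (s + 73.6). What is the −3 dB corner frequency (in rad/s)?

For a single-pole high-pass, the −3 dB point is at the pole: ω = 73.6 rad/s.

73.6 rad/s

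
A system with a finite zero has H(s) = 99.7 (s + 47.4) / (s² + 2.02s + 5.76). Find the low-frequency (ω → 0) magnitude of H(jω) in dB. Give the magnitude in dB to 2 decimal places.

H(0) = 99.7 × 47.4 / 5.76 = 820.45
20 log₁₀(820.45) = 58.281 dB

58.28 dB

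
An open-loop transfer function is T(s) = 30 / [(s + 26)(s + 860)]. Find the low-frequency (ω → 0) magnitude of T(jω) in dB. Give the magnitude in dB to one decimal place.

-57.4 dB

T(0) = 30 / (26 × 860) = 0.0013417
20 log₁₀(0.0013417) = -57.45 dB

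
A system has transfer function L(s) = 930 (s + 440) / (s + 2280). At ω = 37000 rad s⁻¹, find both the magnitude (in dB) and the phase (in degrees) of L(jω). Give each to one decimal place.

|j37000 + 440| = √(37000² + 440²) = 3.7e+04
|j37000 + 2280| = √(37000² + 2280²) = 3.707e+04
|L(j37000)| = 930 × 3.7e+04 / 3.707e+04 = 928.3
20 log₁₀(928.3) = 59.35 dB
∠(j37000 + 440) = arctan(37000/440) = 89.32°
∠(j37000 + 2280) = arctan(37000/2280) = 86.47°
∠L(j37000) = 89.32° − 86.47° = 2.84°

|L| = 59.4 dB, ∠L = 2.8°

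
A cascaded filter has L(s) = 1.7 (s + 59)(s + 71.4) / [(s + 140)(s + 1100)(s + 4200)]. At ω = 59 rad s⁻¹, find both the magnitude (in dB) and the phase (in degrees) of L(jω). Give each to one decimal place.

|L| = -94.6 dB, ∠L = 57.8°

|j59 + 59| = √(59² + 59²) = 83.44
|j59 + 71.4| = √(59² + 71.4²) = 92.62
|j59 + 140| = √(59² + 140²) = 151.9
|j59 + 1100| = √(59² + 1100²) = 1102
|j59 + 4200| = √(59² + 4200²) = 4200
|L(j59)| = 1.7 × 83.44 × 92.62 / (151.9 × 1102 × 4200) = 1.8689e-05
20 log₁₀(1.8689e-05) = -94.57 dB
∠(j59 + 59) = arctan(59/59) = 45.00°
∠(j59 + 71.4) = arctan(59/71.4) = 39.57°
∠(j59 + 140) = arctan(59/140) = 22.85°
∠(j59 + 1100) = arctan(59/1100) = 3.07°
∠(j59 + 4200) = arctan(59/4200) = 0.80°
∠L(j59) = 45.00° + 39.57° − (22.85° + 3.07° + 0.80°) = 57.84°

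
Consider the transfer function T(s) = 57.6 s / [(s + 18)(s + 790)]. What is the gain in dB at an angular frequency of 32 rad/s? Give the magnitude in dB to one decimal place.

-23.9 dB

|j32| = 32
|j32 + 18| = √(32² + 18²) = 36.72
|j32 + 790| = √(32² + 790²) = 790.6
|T(j32)| = 57.6 × 32 / (36.72 × 790.6) = 0.063496
20 log₁₀(0.063496) = -23.95 dB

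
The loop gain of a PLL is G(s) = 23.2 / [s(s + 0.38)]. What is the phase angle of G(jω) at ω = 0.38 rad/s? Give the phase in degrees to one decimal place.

-135.0°

∠(j0.38 + 0.38) = arctan(0.38/0.38) = 45.00°
∠(j0.38) = 90.00°
∠G(j0.38) = − (45.00° + 90.00°) = -135.00°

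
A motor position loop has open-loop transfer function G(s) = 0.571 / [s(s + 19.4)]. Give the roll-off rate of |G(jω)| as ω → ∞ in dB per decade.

-40 dB/decade

With 0 zeros and 2 poles, the high-frequency asymptotic slope is 20 × (0 − 2) = -40 dB/decade.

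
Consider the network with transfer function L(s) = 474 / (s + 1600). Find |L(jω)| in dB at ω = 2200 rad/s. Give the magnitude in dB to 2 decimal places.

-15.18 dB

|j2200 + 1600| = √(2200² + 1600²) = 2720
|L(j2200)| = 474 / 2720 = 0.17425
20 log₁₀(0.17425) = -15.177 dB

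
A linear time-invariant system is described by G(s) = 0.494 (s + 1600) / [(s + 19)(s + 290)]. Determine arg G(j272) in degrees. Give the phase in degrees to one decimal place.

∠(j272 + 1600) = arctan(272/1600) = 9.65°
∠(j272 + 19) = arctan(272/19) = 86.00°
∠(j272 + 290) = arctan(272/290) = 43.17°
∠G(j272) = 9.65° − (86.00° + 43.17°) = -119.52°

-119.5 deg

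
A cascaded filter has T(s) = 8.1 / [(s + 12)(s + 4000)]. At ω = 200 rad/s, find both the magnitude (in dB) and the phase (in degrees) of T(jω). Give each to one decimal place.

|j200 + 12| = √(200² + 12²) = 200.4
|j200 + 4000| = √(200² + 4000²) = 4005
|T(j200)| = 8.1 / (200.4 × 4005) = 1.0094e-05
20 log₁₀(1.0094e-05) = -99.92 dB
∠(j200 + 12) = arctan(200/12) = 86.57°
∠(j200 + 4000) = arctan(200/4000) = 2.86°
∠T(j200) = − (86.57° + 2.86°) = -89.43°

|T| = -99.9 dB, ∠T = -89.4°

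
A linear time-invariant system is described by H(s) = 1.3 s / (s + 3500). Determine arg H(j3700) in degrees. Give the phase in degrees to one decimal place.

43.4°

∠(j3700) = 90.00°
∠(j3700 + 3500) = arctan(3700/3500) = 46.59°
∠H(j3700) = 90.00° − 46.59° = 43.41°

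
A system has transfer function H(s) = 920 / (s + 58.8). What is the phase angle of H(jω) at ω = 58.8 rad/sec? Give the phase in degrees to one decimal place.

∠(j58.8 + 58.8) = arctan(58.8/58.8) = 45.00°
∠H(j58.8) = −45.00° = -45.00°

-45.0 deg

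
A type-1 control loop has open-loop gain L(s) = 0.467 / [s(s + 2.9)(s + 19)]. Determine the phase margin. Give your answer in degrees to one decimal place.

89.8°

Gain crossover: |L(jω)| = 1 at ω ≈ 0.00848 rad/s.
∠L(j0.00848) = −90° − arctan(0.00848/2.9) − arctan(0.00848/19) ≈ -90.19°
PM = 180° + (-90.19°) = 89.81°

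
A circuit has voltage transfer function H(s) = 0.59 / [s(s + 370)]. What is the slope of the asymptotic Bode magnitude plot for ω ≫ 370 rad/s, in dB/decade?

With 0 zeros and 2 poles, the high-frequency asymptotic slope is 20 × (0 − 2) = -40 dB/decade.

-40 dB/decade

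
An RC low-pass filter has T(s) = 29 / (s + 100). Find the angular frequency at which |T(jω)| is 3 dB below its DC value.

For a single-pole low-pass, the −3 dB point is at the pole: ω = 100 rad s⁻¹.

100 rad s⁻¹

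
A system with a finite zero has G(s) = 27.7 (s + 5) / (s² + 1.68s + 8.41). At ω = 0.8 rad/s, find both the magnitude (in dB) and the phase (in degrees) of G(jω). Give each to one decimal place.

|G| = 25.0 dB, ∠G = -0.7°

|j0.8 + 5| = √(0.8² + 5²) = 5.064
|(j0.8)² + 1.68(j0.8) + 8.41| = |7.77 + j1.344| = 7.885
|G(j0.8)| = 27.7 × 5.064 / 7.885 = 17.788
20 log₁₀(17.788) = 25.00 dB
∠(j0.8 + 5) = arctan(0.8/5) = 9.09°
∠[(j0.8)² + 1.68(j0.8) + 8.41] = ∠[7.77 + j1.344] = 9.81°
∠G(j0.8) = 9.09° − 9.81° = -0.72°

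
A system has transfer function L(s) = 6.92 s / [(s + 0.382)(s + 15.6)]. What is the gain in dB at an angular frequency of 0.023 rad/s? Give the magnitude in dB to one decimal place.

|j0.023| = 0.023
|j0.023 + 0.382| = √(0.023² + 0.382²) = 0.3827
|j0.023 + 15.6| = √(0.023² + 15.6²) = 15.6
|L(j0.023)| = 6.92 × 0.023 / (0.3827 × 15.6) = 0.02666
20 log₁₀(0.02666) = -31.48 dB

-31.5 dB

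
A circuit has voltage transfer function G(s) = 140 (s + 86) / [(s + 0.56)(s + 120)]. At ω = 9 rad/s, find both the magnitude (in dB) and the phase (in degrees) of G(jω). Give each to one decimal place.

|j9 + 86| = √(9² + 86²) = 86.47
|j9 + 0.56| = √(9² + 0.56²) = 9.017
|j9 + 120| = √(9² + 120²) = 120.3
|G(j9)| = 140 × 86.47 / (9.017 × 120.3) = 11.156
20 log₁₀(11.156) = 20.95 dB
∠(j9 + 86) = arctan(9/86) = 5.97°
∠(j9 + 0.56) = arctan(9/0.56) = 86.44°
∠(j9 + 120) = arctan(9/120) = 4.29°
∠G(j9) = 5.97° − (86.44° + 4.29°) = -84.75°

|G| = 21.0 dB, ∠G = -84.8°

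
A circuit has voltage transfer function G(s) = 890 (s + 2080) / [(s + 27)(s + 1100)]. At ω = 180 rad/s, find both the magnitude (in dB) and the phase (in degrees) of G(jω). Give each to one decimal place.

|G| = 19.2 dB, ∠G = -85.8°

|j180 + 2080| = √(180² + 2080²) = 2088
|j180 + 27| = √(180² + 27²) = 182
|j180 + 1100| = √(180² + 1100²) = 1115
|G(j180)| = 890 × 2088 / (182 × 1115) = 9.1588
20 log₁₀(9.1588) = 19.24 dB
∠(j180 + 2080) = arctan(180/2080) = 4.95°
∠(j180 + 27) = arctan(180/27) = 81.47°
∠(j180 + 1100) = arctan(180/1100) = 9.29°
∠G(j180) = 4.95° − (81.47° + 9.29°) = -85.82°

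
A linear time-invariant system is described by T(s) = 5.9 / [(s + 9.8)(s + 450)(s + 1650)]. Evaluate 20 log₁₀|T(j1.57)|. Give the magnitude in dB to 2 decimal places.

|j1.57 + 9.8| = √(1.57² + 9.8²) = 9.925
|j1.57 + 450| = √(1.57² + 450²) = 450
|j1.57 + 1650| = √(1.57² + 1650²) = 1650
|T(j1.57)| = 5.9 / (9.925 × 450 × 1650) = 8.0062e-07
20 log₁₀(8.0062e-07) = -121.932 dB

-121.93 dB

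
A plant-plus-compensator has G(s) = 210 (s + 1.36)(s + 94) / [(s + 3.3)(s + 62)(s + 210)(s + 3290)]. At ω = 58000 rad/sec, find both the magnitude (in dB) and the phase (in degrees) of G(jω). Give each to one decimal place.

|j58000 + 1.36| = √(58000² + 1.36²) = 5.8e+04
|j58000 + 94| = √(58000² + 94²) = 5.8e+04
|j58000 + 3.3| = √(58000² + 3.3²) = 5.8e+04
|j58000 + 62| = √(58000² + 62²) = 5.8e+04
|j58000 + 210| = √(58000² + 210²) = 5.8e+04
|j58000 + 3290| = √(58000² + 3290²) = 5.809e+04
|G(j58000)| = 210 × 5.8e+04 × 5.8e+04 / (5.8e+04 × 5.8e+04 × 5.8e+04 × 5.809e+04) = 6.2325e-08
20 log₁₀(6.2325e-08) = -144.11 dB
∠(j58000 + 1.36) = arctan(58000/1.36) = 90.00°
∠(j58000 + 94) = arctan(58000/94) = 89.91°
∠(j58000 + 3.3) = arctan(58000/3.3) = 90.00°
∠(j58000 + 62) = arctan(58000/62) = 89.94°
∠(j58000 + 210) = arctan(58000/210) = 89.79°
∠(j58000 + 3290) = arctan(58000/3290) = 86.75°
∠G(j58000) = 90.00° + 89.91° − (90.00° + 89.94° + 89.79° + 86.75°) = -176.58°

|G| = -144.1 dB, ∠G = -176.6°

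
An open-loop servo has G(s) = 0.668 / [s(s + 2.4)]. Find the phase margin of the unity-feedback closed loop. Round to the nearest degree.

83°

Gain crossover: |G(jω)| = 1 at ω ≈ 0.277 rad/s.
∠G(j0.277) = −90° − arctan(0.277/2.4) ≈ -96.57°
PM = 180° + (-96.57°) = 83.43°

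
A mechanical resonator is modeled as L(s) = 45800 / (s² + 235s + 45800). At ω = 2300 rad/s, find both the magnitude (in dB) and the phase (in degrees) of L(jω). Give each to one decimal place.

|(j2300)² + 235(j2300) + 45800| = |-5.2442e+06 + j5.405e+05| = 5.272e+06
|L(j2300)| = 45800 / 5.272e+06 = 0.0086874
20 log₁₀(0.0086874) = -41.22 dB
∠[(j2300)² + 235(j2300) + 45800] = ∠[-5.2442e+06 + j5.405e+05] = 174.12°
∠L(j2300) = −174.12° = -174.12°

|L| = -41.2 dB, ∠L = -174.1 deg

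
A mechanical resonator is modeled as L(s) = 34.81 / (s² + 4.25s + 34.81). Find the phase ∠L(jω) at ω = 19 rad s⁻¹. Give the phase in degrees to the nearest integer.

-166°

∠[(j19)² + 4.25(j19) + 34.81] = ∠[-326.19 + j80.75] = 166.10°
∠L(j19) = −166.10° = -166.10°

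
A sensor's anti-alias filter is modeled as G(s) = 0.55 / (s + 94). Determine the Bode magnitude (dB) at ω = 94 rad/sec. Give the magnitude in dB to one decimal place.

|j94 + 94| = √(94² + 94²) = 132.9
|G(j94)| = 0.55 / 132.9 = 0.0041373
20 log₁₀(0.0041373) = -47.67 dB

-47.7 dB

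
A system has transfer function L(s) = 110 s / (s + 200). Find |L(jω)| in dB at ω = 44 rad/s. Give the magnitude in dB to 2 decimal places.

|j44| = 44
|j44 + 200| = √(44² + 200²) = 204.8
|L(j44)| = 110 × 44 / 204.8 = 23.635
20 log₁₀(23.635) = 27.471 dB

27.47 dB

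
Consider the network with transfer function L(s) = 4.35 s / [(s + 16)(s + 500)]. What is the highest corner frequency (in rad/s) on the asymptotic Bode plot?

500 rad/s

Break frequencies occur at each pole and zero magnitude: 16 rad/s, 500 rad/s.
The highest is 500 rad/s.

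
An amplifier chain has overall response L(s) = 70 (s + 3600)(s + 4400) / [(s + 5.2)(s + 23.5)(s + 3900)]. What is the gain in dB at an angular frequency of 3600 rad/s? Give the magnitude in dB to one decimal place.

-30.6 dB

|j3600 + 3600| = √(3600² + 3600²) = 5091
|j3600 + 4400| = √(3600² + 4400²) = 5685
|j3600 + 5.2| = √(3600² + 5.2²) = 3600
|j3600 + 23.5| = √(3600² + 23.5²) = 3600
|j3600 + 3900| = √(3600² + 3900²) = 5308
|L(j3600)| = 70 × 5091 × 5685 / (3600 × 3600 × 5308) = 0.029454
20 log₁₀(0.029454) = -30.62 dB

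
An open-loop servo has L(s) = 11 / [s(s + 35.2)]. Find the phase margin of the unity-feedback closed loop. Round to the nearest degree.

89 deg

Gain crossover: |L(jω)| = 1 at ω ≈ 0.312 rad/sec.
∠L(j0.312) = −90° − arctan(0.312/35.2) ≈ -90.51°
PM = 180° + (-90.51°) = 89.49°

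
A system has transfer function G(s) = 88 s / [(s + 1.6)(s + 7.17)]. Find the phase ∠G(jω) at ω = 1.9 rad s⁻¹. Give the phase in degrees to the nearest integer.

25 deg

∠(j1.9) = 90.00°
∠(j1.9 + 1.6) = arctan(1.9/1.6) = 49.90°
∠(j1.9 + 7.17) = arctan(1.9/7.17) = 14.84°
∠G(j1.9) = 90.00° − (49.90° + 14.84°) = 25.26°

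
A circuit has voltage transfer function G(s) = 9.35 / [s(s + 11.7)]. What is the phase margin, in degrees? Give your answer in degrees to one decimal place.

86.1°

Gain crossover: |G(jω)| = 1 at ω ≈ 0.797 rad/sec.
∠G(j0.797) = −90° − arctan(0.797/11.7) ≈ -93.90°
PM = 180° + (-93.90°) = 86.10°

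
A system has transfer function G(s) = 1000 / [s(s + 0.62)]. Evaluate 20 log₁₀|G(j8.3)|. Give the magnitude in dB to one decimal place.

23.2 dB

|j8.3 + 0.62| = √(8.3² + 0.62²) = 8.323
|j8.3| = 8.3
|G(j8.3)| = 1000 / (8.323 × 8.3) = 14.476
20 log₁₀(14.476) = 23.21 dB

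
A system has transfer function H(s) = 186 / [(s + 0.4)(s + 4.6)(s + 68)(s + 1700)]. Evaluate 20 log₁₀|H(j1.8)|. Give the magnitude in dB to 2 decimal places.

|j1.8 + 0.4| = √(1.8² + 0.4²) = 1.844
|j1.8 + 4.6| = √(1.8² + 4.6²) = 4.94
|j1.8 + 68| = √(1.8² + 68²) = 68.02
|j1.8 + 1700| = √(1.8² + 1700²) = 1700
|H(j1.8)| = 186 / (1.844 × 4.94 × 68.02 × 1700) = 0.00017659
20 log₁₀(0.00017659) = -75.061 dB

-75.06 dB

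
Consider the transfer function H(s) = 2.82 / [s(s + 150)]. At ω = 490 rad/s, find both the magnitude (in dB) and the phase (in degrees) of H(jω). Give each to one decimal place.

|H| = -99.0 dB, ∠H = -163.0 deg

|j490 + 150| = √(490² + 150²) = 512.4
|j490| = 490
|H(j490)| = 2.82 / (512.4 × 490) = 1.1231e-05
20 log₁₀(1.1231e-05) = -98.99 dB
∠(j490 + 150) = arctan(490/150) = 72.98°
∠(j490) = 90.00°
∠H(j490) = − (72.98° + 90.00°) = -162.98°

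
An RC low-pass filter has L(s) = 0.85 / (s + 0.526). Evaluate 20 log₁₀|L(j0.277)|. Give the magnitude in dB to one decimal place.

3.1 dB

|j0.277 + 0.526| = √(0.277² + 0.526²) = 0.5945
|L(j0.277)| = 0.85 / 0.5945 = 1.4298
20 log₁₀(1.4298) = 3.11 dB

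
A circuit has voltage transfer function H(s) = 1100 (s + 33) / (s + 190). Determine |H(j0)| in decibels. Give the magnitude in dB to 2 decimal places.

H(0) = 1100 × 33 / 190 = 191.05
20 log₁₀(191.05) = 45.623 dB

45.62 dB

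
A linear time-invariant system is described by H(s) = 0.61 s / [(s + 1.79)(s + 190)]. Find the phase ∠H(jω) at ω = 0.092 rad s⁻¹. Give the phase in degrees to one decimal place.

∠(j0.092) = 90.00°
∠(j0.092 + 1.79) = arctan(0.092/1.79) = 2.94°
∠(j0.092 + 190) = arctan(0.092/190) = 0.03°
∠H(j0.092) = 90.00° − (2.94° + 0.03°) = 87.03°

87.0 deg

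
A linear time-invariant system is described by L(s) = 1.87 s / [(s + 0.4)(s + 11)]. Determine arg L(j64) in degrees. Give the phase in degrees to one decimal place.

-79.9 deg

∠(j64) = 90.00°
∠(j64 + 0.4) = arctan(64/0.4) = 89.64°
∠(j64 + 11) = arctan(64/11) = 80.25°
∠L(j64) = 90.00° − (89.64° + 80.25°) = -79.89°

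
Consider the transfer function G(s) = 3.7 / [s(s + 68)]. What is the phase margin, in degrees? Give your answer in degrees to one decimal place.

Gain crossover: |G(jω)| = 1 at ω ≈ 0.0544 rad/s.
∠G(j0.0544) = −90° − arctan(0.0544/68) ≈ -90.05°
PM = 180° + (-90.05°) = 89.95°

90.0°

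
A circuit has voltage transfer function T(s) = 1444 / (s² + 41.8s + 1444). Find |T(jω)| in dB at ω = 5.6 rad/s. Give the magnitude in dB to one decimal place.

|(j5.6)² + 41.8(j5.6) + 1444| = |1412.6 + j234.08| = 1432
|T(j5.6)| = 1444 / 1432 = 1.0084
20 log₁₀(1.0084) = 0.07 dB

0.1 dB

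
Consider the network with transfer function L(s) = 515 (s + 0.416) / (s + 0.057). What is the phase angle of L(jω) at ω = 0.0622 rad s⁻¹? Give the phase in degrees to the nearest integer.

-39°

∠(j0.0622 + 0.416) = arctan(0.0622/0.416) = 8.50°
∠(j0.0622 + 0.057) = arctan(0.0622/0.057) = 47.50°
∠L(j0.0622) = 8.50° − 47.50° = -38.99°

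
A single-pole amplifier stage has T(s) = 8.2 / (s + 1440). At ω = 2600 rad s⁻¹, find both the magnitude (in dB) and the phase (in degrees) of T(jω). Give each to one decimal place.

|j2600 + 1440| = √(2600² + 1440²) = 2972
|T(j2600)| = 8.2 / 2972 = 0.002759
20 log₁₀(0.002759) = -51.19 dB
∠(j2600 + 1440) = arctan(2600/1440) = 61.02°
∠T(j2600) = −61.02° = -61.02°

|T| = -51.2 dB, ∠T = -61.0°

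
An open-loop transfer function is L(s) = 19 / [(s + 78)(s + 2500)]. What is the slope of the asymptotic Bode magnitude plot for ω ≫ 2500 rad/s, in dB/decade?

With 0 zeros and 2 poles, the high-frequency asymptotic slope is 20 × (0 − 2) = -40 dB/decade.

-40 dB/decade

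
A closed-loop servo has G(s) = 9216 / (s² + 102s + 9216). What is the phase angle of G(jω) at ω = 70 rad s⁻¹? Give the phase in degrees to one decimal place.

-58.8 deg

∠[(j70)² + 102(j70) + 9216] = ∠[4316 + j7140] = 58.85°
∠G(j70) = −58.85° = -58.85°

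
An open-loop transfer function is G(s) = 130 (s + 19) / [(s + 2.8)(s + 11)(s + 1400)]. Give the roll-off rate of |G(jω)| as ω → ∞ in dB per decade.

-40 dB/decade

With 1 zero and 3 poles, the high-frequency asymptotic slope is 20 × (1 − 3) = -40 dB/decade.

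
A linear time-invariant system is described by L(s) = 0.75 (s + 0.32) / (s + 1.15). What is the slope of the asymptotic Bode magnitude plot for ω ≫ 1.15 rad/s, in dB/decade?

0 dB/decade

With 1 zero and 1 pole, the high-frequency asymptotic slope is 20 × (1 − 1) = 0 dB/decade.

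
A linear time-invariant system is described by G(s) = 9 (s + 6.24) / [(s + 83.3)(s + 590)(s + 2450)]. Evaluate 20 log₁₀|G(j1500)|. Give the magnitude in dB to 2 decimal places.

-114.24 dB

|j1500 + 6.24| = √(1500² + 6.24²) = 1500
|j1500 + 83.3| = √(1500² + 83.3²) = 1502
|j1500 + 590| = √(1500² + 590²) = 1612
|j1500 + 2450| = √(1500² + 2450²) = 2873
|G(j1500)| = 9 × 1500 / (1502 × 1612 × 2873) = 1.9407e-06
20 log₁₀(1.9407e-06) = -114.241 dB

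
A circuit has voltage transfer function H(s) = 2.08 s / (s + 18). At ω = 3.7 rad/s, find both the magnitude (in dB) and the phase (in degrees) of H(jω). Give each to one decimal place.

|j3.7| = 3.7
|j3.7 + 18| = √(3.7² + 18²) = 18.38
|H(j3.7)| = 2.08 × 3.7 / 18.38 = 0.4188
20 log₁₀(0.4188) = -7.56 dB
∠(j3.7) = 90.00°
∠(j3.7 + 18) = arctan(3.7/18) = 11.62°
∠H(j3.7) = 90.00° − 11.62° = 78.38°

|H| = -7.6 dB, ∠H = 78.4 deg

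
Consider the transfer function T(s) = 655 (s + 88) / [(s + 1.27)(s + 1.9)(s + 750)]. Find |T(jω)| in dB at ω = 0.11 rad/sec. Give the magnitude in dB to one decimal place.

30.0 dB

|j0.11 + 88| = √(0.11² + 88²) = 88
|j0.11 + 1.27| = √(0.11² + 1.27²) = 1.275
|j0.11 + 1.9| = √(0.11² + 1.9²) = 1.903
|j0.11 + 750| = √(0.11² + 750²) = 750
|T(j0.11)| = 655 × 88 / (1.275 × 1.903 × 750) = 31.678
20 log₁₀(31.678) = 30.02 dB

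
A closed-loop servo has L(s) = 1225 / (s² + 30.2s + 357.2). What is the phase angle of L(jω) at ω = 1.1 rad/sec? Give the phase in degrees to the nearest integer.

∠[(j1.1)² + 30.2(j1.1) + 357.2] = ∠[355.99 + j33.22] = 5.33°
∠L(j1.1) = −5.33° = -5.33°

-5°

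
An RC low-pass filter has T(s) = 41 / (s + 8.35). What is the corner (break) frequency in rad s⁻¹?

8.35 rad s⁻¹

The single real pole at s = −8.35 gives a corner at ω = 8.35 rad s⁻¹.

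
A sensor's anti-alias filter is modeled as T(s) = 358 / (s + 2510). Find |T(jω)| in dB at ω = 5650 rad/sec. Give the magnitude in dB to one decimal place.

|j5650 + 2510| = √(5650² + 2510²) = 6182
|T(j5650)| = 358 / 6182 = 0.057906
20 log₁₀(0.057906) = -24.75 dB

-24.7 dB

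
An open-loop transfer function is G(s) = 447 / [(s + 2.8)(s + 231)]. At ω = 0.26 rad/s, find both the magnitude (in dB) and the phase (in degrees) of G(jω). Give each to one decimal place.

|j0.26 + 2.8| = √(0.26² + 2.8²) = 2.812
|j0.26 + 231| = √(0.26² + 231²) = 231
|G(j0.26)| = 447 / (2.812 × 231) = 0.68813
20 log₁₀(0.68813) = -3.25 dB
∠(j0.26 + 2.8) = arctan(0.26/2.8) = 5.31°
∠(j0.26 + 231) = arctan(0.26/231) = 0.06°
∠G(j0.26) = − (5.31° + 0.06°) = -5.37°

|G| = -3.2 dB, ∠G = -5.4°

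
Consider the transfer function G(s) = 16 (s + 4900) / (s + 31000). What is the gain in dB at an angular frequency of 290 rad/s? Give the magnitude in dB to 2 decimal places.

|j290 + 4900| = √(290² + 4900²) = 4909
|j290 + 31000| = √(290² + 31000²) = 3.1e+04
|G(j290)| = 16 × 4909 / 3.1e+04 = 2.5333
20 log₁₀(2.5333) = 8.074 dB

8.07 dB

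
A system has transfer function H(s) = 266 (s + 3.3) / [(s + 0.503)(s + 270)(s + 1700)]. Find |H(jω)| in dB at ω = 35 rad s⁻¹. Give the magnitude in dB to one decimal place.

|j35 + 3.3| = √(35² + 3.3²) = 35.16
|j35 + 0.503| = √(35² + 0.503²) = 35
|j35 + 270| = √(35² + 270²) = 272.3
|j35 + 1700| = √(35² + 1700²) = 1700
|H(j35)| = 266 × 35.16 / (35 × 272.3 × 1700) = 0.00057708
20 log₁₀(0.00057708) = -64.78 dB

-64.8 dB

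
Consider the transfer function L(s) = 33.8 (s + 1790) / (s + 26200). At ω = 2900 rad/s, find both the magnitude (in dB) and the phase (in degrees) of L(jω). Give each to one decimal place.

|j2900 + 1790| = √(2900² + 1790²) = 3408
|j2900 + 26200| = √(2900² + 26200²) = 2.636e+04
|L(j2900)| = 33.8 × 3408 / 2.636e+04 = 4.3698
20 log₁₀(4.3698) = 12.81 dB
∠(j2900 + 1790) = arctan(2900/1790) = 58.32°
∠(j2900 + 26200) = arctan(2900/26200) = 6.32°
∠L(j2900) = 58.32° − 6.32° = 52.00°

|L| = 12.8 dB, ∠L = 52.0°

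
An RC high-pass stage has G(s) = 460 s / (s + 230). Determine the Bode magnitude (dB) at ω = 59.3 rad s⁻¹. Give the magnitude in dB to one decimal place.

|j59.3| = 59.3
|j59.3 + 230| = √(59.3² + 230²) = 237.5
|G(j59.3)| = 460 × 59.3 / 237.5 = 114.84
20 log₁₀(114.84) = 41.20 dB

41.2 dB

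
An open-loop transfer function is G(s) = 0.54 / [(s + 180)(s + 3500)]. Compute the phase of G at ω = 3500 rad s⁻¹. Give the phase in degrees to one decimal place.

∠(j3500 + 180) = arctan(3500/180) = 87.06°
∠(j3500 + 3500) = arctan(3500/3500) = 45.00°
∠G(j3500) = − (87.06° + 45.00°) = -132.06°

-132.1°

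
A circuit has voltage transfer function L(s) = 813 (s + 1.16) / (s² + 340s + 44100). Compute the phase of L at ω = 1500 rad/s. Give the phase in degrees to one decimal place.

∠(j1500 + 1.16) = arctan(1500/1.16) = 89.96°
∠[(j1500)² + 340(j1500) + 44100] = ∠[-2.2059e+06 + j5.1e+05] = 166.98°
∠L(j1500) = 89.96° − 166.98° = -77.03°

-77.0°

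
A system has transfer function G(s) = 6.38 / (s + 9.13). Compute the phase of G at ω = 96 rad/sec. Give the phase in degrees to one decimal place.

∠(j96 + 9.13) = arctan(96/9.13) = 84.57°
∠G(j96) = −84.57° = -84.57°

-84.6°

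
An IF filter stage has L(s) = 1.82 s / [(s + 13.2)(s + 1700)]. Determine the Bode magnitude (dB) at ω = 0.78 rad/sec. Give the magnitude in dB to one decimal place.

-84.0 dB

|j0.78| = 0.78
|j0.78 + 13.2| = √(0.78² + 13.2²) = 13.22
|j0.78 + 1700| = √(0.78² + 1700²) = 1700
|L(j0.78)| = 1.82 × 0.78 / (13.22 × 1700) = 6.3152e-05
20 log₁₀(6.3152e-05) = -83.99 dB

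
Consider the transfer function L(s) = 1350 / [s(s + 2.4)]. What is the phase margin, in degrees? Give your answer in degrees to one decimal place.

3.7°

Gain crossover: |L(jω)| = 1 at ω ≈ 36.7 rad/s.
∠L(j36.7) = −90° − arctan(36.7/2.4) ≈ -176.26°
PM = 180° + (-176.26°) = 3.74°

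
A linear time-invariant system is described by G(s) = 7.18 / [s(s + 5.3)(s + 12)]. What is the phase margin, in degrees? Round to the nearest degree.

Gain crossover: |G(jω)| = 1 at ω ≈ 0.113 rad s⁻¹.
∠G(j0.113) = −90° − arctan(0.113/5.3) − arctan(0.113/12) ≈ -91.76°
PM = 180° + (-91.76°) = 88.24°

88°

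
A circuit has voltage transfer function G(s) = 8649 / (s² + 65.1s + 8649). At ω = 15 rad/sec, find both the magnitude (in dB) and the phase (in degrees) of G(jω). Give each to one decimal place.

|(j15)² + 65.1(j15) + 8649| = |8424 + j976.5| = 8480
|G(j15)| = 8649 / 8480 = 1.0199
20 log₁₀(1.0199) = 0.17 dB
∠[(j15)² + 65.1(j15) + 8649] = ∠[8424 + j976.5] = 6.61°
∠G(j15) = −6.61° = -6.61°

|G| = 0.2 dB, ∠G = -6.6°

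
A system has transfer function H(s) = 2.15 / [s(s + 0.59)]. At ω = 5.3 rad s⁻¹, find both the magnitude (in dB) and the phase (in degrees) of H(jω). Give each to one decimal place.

|j5.3 + 0.59| = √(5.3² + 0.59²) = 5.333
|j5.3| = 5.3
|H(j5.3)| = 2.15 / (5.333 × 5.3) = 0.07607
20 log₁₀(0.07607) = -22.38 dB
∠(j5.3 + 0.59) = arctan(5.3/0.59) = 83.65°
∠(j5.3) = 90.00°
∠H(j5.3) = − (83.65° + 90.00°) = -173.65°

|H| = -22.4 dB, ∠H = -173.6 deg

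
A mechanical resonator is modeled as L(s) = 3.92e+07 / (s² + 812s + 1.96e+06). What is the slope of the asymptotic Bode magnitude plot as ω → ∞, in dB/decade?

-40 dB/decade

With 0 zeros and 2 poles, the high-frequency asymptotic slope is 20 × (0 − 2) = -40 dB/decade.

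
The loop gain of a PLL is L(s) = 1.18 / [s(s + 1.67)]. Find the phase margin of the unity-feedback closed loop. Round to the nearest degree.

Gain crossover: |L(jω)| = 1 at ω ≈ 0.657 rad s⁻¹.
∠L(j0.657) = −90° − arctan(0.657/1.67) ≈ -111.49°
PM = 180° + (-111.49°) = 68.51°

69°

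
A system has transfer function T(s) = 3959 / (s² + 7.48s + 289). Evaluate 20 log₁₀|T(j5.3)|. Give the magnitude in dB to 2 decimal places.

|(j5.3)² + 7.48(j5.3) + 289| = |260.91 + j39.644| = 263.9
|T(j5.3)| = 3959 / 263.9 = 15.002
20 log₁₀(15.002) = 23.523 dB

23.52 dB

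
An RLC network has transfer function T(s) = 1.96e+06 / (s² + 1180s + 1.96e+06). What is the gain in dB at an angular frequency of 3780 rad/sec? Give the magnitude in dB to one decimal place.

|(j3780)² + 1180(j3780) + 1.96e+06| = |-1.2328e+07 + j4.4604e+06| = 1.311e+07
|T(j3780)| = 1.96e+06 / 1.311e+07 = 0.1495
20 log₁₀(0.1495) = -16.51 dB

-16.5 dB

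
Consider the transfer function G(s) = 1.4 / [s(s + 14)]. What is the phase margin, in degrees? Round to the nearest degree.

Gain crossover: |G(jω)| = 1 at ω ≈ 0.1 rad/s.
∠G(j0.1) = −90° − arctan(0.1/14) ≈ -90.41°
PM = 180° + (-90.41°) = 89.59°

90°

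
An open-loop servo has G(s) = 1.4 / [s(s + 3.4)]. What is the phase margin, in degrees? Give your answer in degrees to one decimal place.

83.1°

Gain crossover: |G(jω)| = 1 at ω ≈ 0.409 rad/s.
∠G(j0.409) = −90° − arctan(0.409/3.4) ≈ -96.86°
PM = 180° + (-96.86°) = 83.14°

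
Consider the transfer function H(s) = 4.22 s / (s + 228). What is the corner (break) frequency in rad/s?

The single real pole at s = −228 gives a corner at ω = 228 rad/s.

228 rad/s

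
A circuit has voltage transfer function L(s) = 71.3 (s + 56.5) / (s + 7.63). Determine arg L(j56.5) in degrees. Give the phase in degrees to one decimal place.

-37.3°

∠(j56.5 + 56.5) = arctan(56.5/56.5) = 45.00°
∠(j56.5 + 7.63) = arctan(56.5/7.63) = 82.31°
∠L(j56.5) = 45.00° − 82.31° = -37.31°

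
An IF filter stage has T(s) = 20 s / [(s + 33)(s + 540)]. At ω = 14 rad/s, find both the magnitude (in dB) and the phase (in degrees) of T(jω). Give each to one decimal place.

|T| = -36.8 dB, ∠T = 65.5°

|j14| = 14
|j14 + 33| = √(14² + 33²) = 35.85
|j14 + 540| = √(14² + 540²) = 540.2
|T(j14)| = 20 × 14 / (35.85 × 540.2) = 0.01446
20 log₁₀(0.01446) = -36.80 dB
∠(j14) = 90.00°
∠(j14 + 33) = arctan(14/33) = 22.99°
∠(j14 + 540) = arctan(14/540) = 1.49°
∠T(j14) = 90.00° − (22.99° + 1.49°) = 65.53°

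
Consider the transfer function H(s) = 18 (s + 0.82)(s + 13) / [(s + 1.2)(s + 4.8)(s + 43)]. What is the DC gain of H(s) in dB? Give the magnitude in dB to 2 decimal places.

H(0) = 18 × 0.82 × 13 / (1.2 × 4.8 × 43) = 0.77471
20 log₁₀(0.77471) = -2.217 dB

-2.22 dB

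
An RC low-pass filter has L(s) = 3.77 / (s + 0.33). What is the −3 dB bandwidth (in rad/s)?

For a single-pole low-pass, the −3 dB point is at the pole: ω = 0.33 rad/s.

0.33 rad/s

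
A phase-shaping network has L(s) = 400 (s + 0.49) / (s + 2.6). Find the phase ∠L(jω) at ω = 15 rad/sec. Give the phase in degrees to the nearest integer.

8°

∠(j15 + 0.49) = arctan(15/0.49) = 88.13°
∠(j15 + 2.6) = arctan(15/2.6) = 80.17°
∠L(j15) = 88.13° − 80.17° = 7.96°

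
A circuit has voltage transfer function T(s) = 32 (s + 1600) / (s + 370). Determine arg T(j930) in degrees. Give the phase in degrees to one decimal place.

-38.1 deg

∠(j930 + 1600) = arctan(930/1600) = 30.17°
∠(j930 + 370) = arctan(930/370) = 68.30°
∠T(j930) = 30.17° − 68.30° = -38.14°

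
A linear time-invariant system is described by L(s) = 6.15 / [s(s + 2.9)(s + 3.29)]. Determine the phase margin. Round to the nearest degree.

67°

Gain crossover: |L(jω)| = 1 at ω ≈ 0.619 rad s⁻¹.
∠L(j0.619) = −90° − arctan(0.619/2.9) − arctan(0.619/3.29) ≈ -112.72°
PM = 180° + (-112.72°) = 67.28°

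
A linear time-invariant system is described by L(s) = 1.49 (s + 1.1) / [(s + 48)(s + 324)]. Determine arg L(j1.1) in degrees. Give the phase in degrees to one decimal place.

43.5°

∠(j1.1 + 1.1) = arctan(1.1/1.1) = 45.00°
∠(j1.1 + 48) = arctan(1.1/48) = 1.31°
∠(j1.1 + 324) = arctan(1.1/324) = 0.19°
∠L(j1.1) = 45.00° − (1.31° + 0.19°) = 43.49°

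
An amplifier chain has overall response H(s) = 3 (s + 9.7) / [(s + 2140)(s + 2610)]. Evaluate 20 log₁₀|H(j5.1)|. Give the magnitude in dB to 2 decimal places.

-104.60 dB

|j5.1 + 9.7| = √(5.1² + 9.7²) = 10.96
|j5.1 + 2140| = √(5.1² + 2140²) = 2140
|j5.1 + 2610| = √(5.1² + 2610²) = 2610
|H(j5.1)| = 3 × 10.96 / (2140 × 2610) = 5.8862e-06
20 log₁₀(5.8862e-06) = -104.603 dB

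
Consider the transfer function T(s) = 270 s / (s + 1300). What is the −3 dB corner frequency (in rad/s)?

1300 rad/s

For a single-pole high-pass, the −3 dB point is at the pole: ω = 1300 rad/s.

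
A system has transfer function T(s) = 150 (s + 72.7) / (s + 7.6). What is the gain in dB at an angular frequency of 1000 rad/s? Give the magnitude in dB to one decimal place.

|j1000 + 72.7| = √(1000² + 72.7²) = 1003
|j1000 + 7.6| = √(1000² + 7.6²) = 1000
|T(j1000)| = 150 × 1003 / 1000 = 150.39
20 log₁₀(150.39) = 43.54 dB

43.5 dB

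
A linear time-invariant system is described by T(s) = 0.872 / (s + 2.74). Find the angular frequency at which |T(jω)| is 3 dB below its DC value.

2.74 rad/sec

For a single-pole low-pass, the −3 dB point is at the pole: ω = 2.74 rad/sec.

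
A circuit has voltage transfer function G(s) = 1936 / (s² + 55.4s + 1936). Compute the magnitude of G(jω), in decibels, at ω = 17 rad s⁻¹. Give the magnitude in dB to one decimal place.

|(j17)² + 55.4(j17) + 1936| = |1647 + j941.8| = 1897
|G(j17)| = 1936 / 1897 = 1.0204
20 log₁₀(1.0204) = 0.18 dB

0.2 dB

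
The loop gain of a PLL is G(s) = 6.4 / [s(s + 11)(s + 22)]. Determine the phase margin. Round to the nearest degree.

Gain crossover: |G(jω)| = 1 at ω ≈ 0.0264 rad/s.
∠G(j0.0264) = −90° − arctan(0.0264/11) − arctan(0.0264/22) ≈ -90.21°
PM = 180° + (-90.21°) = 89.79°

90°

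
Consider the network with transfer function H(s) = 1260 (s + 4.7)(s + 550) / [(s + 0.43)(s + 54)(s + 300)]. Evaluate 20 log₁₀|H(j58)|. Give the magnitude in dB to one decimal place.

|j58 + 4.7| = √(58² + 4.7²) = 58.19
|j58 + 550| = √(58² + 550²) = 553
|j58 + 0.43| = √(58² + 0.43²) = 58
|j58 + 54| = √(58² + 54²) = 79.25
|j58 + 300| = √(58² + 300²) = 305.6
|H(j58)| = 1260 × 58.19 × 553 / (58 × 79.25 × 305.6) = 28.872
20 log₁₀(28.872) = 29.21 dB

29.2 dB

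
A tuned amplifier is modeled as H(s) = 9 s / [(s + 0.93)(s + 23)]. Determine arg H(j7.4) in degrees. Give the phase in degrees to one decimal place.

-10.7°

∠(j7.4) = 90.00°
∠(j7.4 + 0.93) = arctan(7.4/0.93) = 82.84°
∠(j7.4 + 23) = arctan(7.4/23) = 17.84°
∠H(j7.4) = 90.00° − (82.84° + 17.84°) = -10.67°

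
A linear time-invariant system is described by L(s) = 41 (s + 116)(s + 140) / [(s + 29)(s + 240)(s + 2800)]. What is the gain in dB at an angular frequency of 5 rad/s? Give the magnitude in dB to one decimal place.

-29.4 dB

|j5 + 116| = √(5² + 116²) = 116.1
|j5 + 140| = √(5² + 140²) = 140.1
|j5 + 29| = √(5² + 29²) = 29.43
|j5 + 240| = √(5² + 240²) = 240.1
|j5 + 2800| = √(5² + 2800²) = 2800
|L(j5)| = 41 × 116.1 × 140.1 / (29.43 × 240.1 × 2800) = 0.033715
20 log₁₀(0.033715) = -29.44 dB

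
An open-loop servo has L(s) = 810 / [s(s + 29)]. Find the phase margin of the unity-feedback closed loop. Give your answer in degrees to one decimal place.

52.6 deg

Gain crossover: |L(jω)| = 1 at ω ≈ 22.2 rad/sec.
∠L(j22.2) = −90° − arctan(22.2/29) ≈ -127.42°
PM = 180° + (-127.42°) = 52.58°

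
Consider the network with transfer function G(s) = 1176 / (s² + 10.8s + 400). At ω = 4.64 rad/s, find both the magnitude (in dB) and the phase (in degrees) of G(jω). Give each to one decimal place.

|G| = 9.8 dB, ∠G = -7.5°

|(j4.64)² + 10.8(j4.64) + 400| = |378.47 + j50.112| = 381.8
|G(j4.64)| = 1176 / 381.8 = 3.0804
20 log₁₀(3.0804) = 9.77 dB
∠[(j4.64)² + 10.8(j4.64) + 400] = ∠[378.47 + j50.112] = 7.54°
∠G(j4.64) = −7.54° = -7.54°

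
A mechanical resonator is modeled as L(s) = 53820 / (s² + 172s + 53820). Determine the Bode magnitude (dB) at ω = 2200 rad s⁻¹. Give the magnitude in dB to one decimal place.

|(j2200)² + 172(j2200) + 53820| = |-4.7862e+06 + j3.784e+05| = 4.801e+06
|L(j2200)| = 53820 / 4.801e+06 = 0.01121
20 log₁₀(0.01121) = -39.01 dB

-39.0 dB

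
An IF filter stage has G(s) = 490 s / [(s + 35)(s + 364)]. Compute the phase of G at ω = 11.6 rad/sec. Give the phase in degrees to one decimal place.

∠(j11.6) = 90.00°
∠(j11.6 + 35) = arctan(11.6/35) = 18.34°
∠(j11.6 + 364) = arctan(11.6/364) = 1.83°
∠G(j11.6) = 90.00° − (18.34° + 1.83°) = 69.84°

69.8°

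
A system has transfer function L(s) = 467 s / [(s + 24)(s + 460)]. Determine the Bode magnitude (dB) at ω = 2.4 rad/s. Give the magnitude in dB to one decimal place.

-19.9 dB

|j2.4| = 2.4
|j2.4 + 24| = √(2.4² + 24²) = 24.12
|j2.4 + 460| = √(2.4² + 460²) = 460
|L(j2.4)| = 467 × 2.4 / (24.12 × 460) = 0.10102
20 log₁₀(0.10102) = -19.91 dB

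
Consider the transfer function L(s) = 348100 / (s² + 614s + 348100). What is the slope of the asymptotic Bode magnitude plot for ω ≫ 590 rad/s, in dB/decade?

-40 dB/decade

With 0 zeros and 2 poles, the high-frequency asymptotic slope is 20 × (0 − 2) = -40 dB/decade.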